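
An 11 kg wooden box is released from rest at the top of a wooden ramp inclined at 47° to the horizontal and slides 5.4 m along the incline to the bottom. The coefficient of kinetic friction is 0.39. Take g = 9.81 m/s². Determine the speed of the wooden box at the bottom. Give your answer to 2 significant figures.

The weight component along the incline is mg sin 47° = 78.920 N and the normal force is N = mg cos 47° = 73.594 N.
Friction up the slope is f = μN = 0.39 × 73.594 = 28.702 N, so the net downslope force is 78.920 − 28.702 = 50.218 N and a = 50.218 / 11 = 4.5653 m/s².
Starting from rest over a distance of 5.4 m, v² = 2aL = 2 × 4.5653 × 5.4 = 49.3052, so v = 7.0218 m/s.

7.0 m/s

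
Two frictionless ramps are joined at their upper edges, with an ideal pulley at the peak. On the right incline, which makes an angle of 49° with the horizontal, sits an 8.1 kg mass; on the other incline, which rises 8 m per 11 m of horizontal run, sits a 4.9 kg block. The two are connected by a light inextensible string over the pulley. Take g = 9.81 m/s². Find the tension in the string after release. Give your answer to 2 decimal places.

40.22 N

Resolve each weight along its own incline: the 8.1 kg mass has component 8.1 × 9.81 × sin 49° = 59.970 N down its slope, and the 4.9 kg mass has 4.9 × 9.81 × sin 36.03° = 28.273 N down its slope.
The 8.1 kg side's 59.970 N exceeds the other side's 28.273 N, so that mass slides down and the 4.9 kg mass slides up. Taking that direction as positive, Newton's second law for the whole system gives 59.970 − 28.273 = (8.1 + 4.9) a, so a = 31.697 / 13 = 2.4382 m/s².
For the 4.9 kg mass (up-slope positive): T − 28.273 = 4.9 × 2.4382, so T = 40.220 N.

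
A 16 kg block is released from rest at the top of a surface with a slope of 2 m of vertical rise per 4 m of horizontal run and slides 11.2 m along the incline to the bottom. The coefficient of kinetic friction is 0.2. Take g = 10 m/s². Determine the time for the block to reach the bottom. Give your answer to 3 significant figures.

2.89 s

The weight component along the incline is mg sin 26.57° = 71.554 N and the normal force is N = mg cos 26.57° = 143.108 N.
Friction up the slope is f = μN = 0.2 × 143.108 = 28.622 N, so the net downslope force is 71.554 − 28.622 = 42.932 N and a = 42.932 / 16 = 2.6833 m/s².
Starting from rest, L = ½at², so t = √(2L/a) = √(2 × 11.2 / 2.6833) = 2.8893 s.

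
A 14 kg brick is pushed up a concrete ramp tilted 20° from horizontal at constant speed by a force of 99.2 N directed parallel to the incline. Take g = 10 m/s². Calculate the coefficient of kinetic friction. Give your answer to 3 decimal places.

At constant speed ΣF = 0 along the incline. The applied 99.2 N acts up the slope; the weight component mg sin 20° = 47.883 N and kinetic friction μN both act down the slope.
So 99.2 = 47.883 + μ × 131.557, giving μ = (99.2 − 47.883) / 131.557 = 0.3901.

0.390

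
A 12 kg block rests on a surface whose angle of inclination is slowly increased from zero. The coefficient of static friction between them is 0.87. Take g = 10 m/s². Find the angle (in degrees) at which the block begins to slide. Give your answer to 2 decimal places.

At the threshold of sliding, static friction is at its maximum μ_s N and exactly balances the weight component along the incline: mg sin θ = μ_s mg cos θ.
Hence tan θ = μ_s = 0.87, so θ = arctan(0.87) = 41.0233°.

41.02°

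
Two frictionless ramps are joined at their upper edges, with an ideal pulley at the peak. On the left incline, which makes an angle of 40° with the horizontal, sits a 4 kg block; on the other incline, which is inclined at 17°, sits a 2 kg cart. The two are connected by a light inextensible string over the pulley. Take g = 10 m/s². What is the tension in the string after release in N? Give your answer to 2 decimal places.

12.47 N

Resolve each weight along its own incline: the 4 kg mass has component 4 × 10 × sin 40° = 25.712 N down its slope, and the 2 kg mass has 2 × 10 × sin 17° = 5.847 N down its slope.
The 4 kg side's 25.712 N exceeds the other side's 5.847 N, so that mass slides down and the 2 kg mass slides up. Taking that direction as positive, Newton's second law for the whole system gives 25.712 − 5.847 = (4 + 2) a, so a = 19.865 / 6 = 3.3108 m/s².
For the 2 kg mass (up-slope positive): T − 5.847 = 2 × 3.3108, so T = 12.469 N.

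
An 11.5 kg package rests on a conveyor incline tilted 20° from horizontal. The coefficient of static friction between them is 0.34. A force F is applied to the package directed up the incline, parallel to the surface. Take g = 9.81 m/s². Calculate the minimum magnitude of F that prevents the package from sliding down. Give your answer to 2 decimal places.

2.54 N

The normal force is N = mg cos 20° = 106.011 N. With F at its minimum the package is on the verge of sliding down, so static friction is at its maximum μ_s N = 0.34 × 106.011 = 36.044 N and acts up the slope.
Equilibrium along the incline: F + μ_s N = mg sin 20°, so F = 38.585 − 36.044 = 2.541 N.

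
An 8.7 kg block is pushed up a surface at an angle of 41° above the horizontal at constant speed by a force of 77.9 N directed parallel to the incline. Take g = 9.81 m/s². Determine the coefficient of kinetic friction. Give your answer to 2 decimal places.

0.34

At constant speed ΣF = 0 along the incline. The applied 77.9 N acts up the slope; the weight component mg sin 41° = 55.993 N and kinetic friction μN both act down the slope.
So 77.9 = 55.993 + μ × 64.412, giving μ = (77.9 − 55.993) / 64.412 = 0.3401.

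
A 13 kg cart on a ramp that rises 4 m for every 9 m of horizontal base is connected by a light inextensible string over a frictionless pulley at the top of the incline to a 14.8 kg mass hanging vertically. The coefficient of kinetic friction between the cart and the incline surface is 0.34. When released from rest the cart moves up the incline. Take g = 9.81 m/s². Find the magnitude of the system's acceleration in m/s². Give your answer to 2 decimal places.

For the cart on the incline: the weight component along the slope is m₁g sin 23.96° = 13 × 9.81 × 0.4061 = 51.790 N and the normal force is N = m₁g cos 23.96° = 116.538 N.
Kinetic friction opposes the cart's motion up the incline: f = μN = 0.34 × 116.538 = 39.623 N acting down the slope.
Newton's second law for the cart (up-slope positive): T − 51.790 − 39.623 = 13 a. For the hanging mass (downward positive): 14.8 × 9.81 − T = 14.8 a.
Adding the two equations eliminates T: 53.775 = 27.8 a, so a = 1.9344 m/s².

1.93 m/s²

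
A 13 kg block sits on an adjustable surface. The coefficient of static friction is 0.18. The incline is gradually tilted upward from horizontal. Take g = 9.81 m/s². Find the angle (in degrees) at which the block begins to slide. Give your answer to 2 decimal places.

10.20°

At the threshold of sliding, static friction is at its maximum μ_s N and exactly balances the weight component along the incline: mg sin θ = μ_s mg cos θ.
Hence tan θ = μ_s = 0.18, so θ = arctan(0.18) = 10.2040°.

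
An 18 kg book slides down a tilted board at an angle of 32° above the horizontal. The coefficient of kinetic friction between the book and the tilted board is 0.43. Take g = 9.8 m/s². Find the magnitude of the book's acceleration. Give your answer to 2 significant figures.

1.6 m/s²

Resolving the weight along the incline: the component pulling the book down the slope is mg sin 32° = 18 × 9.8 × 0.5299 = 93.474 N, and the normal force is N = mg cos 32° = 18 × 9.8 × 0.8480 = 149.587 N.
Kinetic friction acts up the slope with magnitude f = μN = 0.43 × 149.587 = 64.322 N.
Net force along the incline is 93.474 − 64.322 = 29.152 N, so a = 29.152 / 18 = 1.6196 m/s².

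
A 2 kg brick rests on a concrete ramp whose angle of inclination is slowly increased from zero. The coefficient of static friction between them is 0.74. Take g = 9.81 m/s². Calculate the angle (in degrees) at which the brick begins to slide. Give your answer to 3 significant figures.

At the threshold of sliding, static friction is at its maximum μ_s N and exactly balances the weight component along the incline: mg sin θ = μ_s mg cos θ.
Hence tan θ = μ_s = 0.74, so θ = arctan(0.74) = 36.5014°.

36.5°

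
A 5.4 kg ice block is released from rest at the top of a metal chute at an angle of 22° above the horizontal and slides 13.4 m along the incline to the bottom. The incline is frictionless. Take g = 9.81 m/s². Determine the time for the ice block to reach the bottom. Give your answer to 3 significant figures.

The weight component along the incline is mg sin 22° = 19.844 N and the normal force is N = mg cos 22° = 49.117 N.
With no friction, a = g sin 22° = 3.6749 m/s².
Starting from rest, L = ½at², so t = √(2L/a) = √(2 × 13.4 / 3.6749) = 2.7005 s.

2.70 s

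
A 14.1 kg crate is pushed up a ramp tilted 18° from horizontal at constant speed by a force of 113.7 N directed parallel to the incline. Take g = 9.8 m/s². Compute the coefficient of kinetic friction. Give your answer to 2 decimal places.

0.54

At constant speed ΣF = 0 along the incline. The applied 113.7 N acts up the slope; the weight component mg sin 18° = 42.700 N and kinetic friction μN both act down the slope.
So 113.7 = 42.700 + μ × 131.417, giving μ = (113.7 − 42.700) / 131.417 = 0.5403.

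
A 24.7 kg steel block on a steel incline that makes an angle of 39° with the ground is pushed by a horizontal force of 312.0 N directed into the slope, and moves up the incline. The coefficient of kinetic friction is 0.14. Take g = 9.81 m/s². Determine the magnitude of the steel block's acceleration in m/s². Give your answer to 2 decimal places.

1.46 m/s²

The horizontal push has components F cos 39° = 312.0 × 0.7771 = 242.455 N up the incline and F sin 39° = 312.0 × 0.6293 = 196.342 N pressing into the surface.
The normal force is therefore N = mg cos 39° + F sin 39° = 188.297 + 196.342 = 384.639 N, and kinetic friction down the slope is μN = 0.14 × 384.639 = 53.849 N.
Along the incline: F cos 39° − mg sin 39° − μN = ma, so 242.455 − 152.484 − 53.849 = 24.7 a, giving a = 1.4624 m/s².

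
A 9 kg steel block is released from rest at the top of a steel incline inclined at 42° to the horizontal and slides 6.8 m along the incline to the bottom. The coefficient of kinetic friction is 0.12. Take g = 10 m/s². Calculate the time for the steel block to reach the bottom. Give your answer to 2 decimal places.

1.53 s

The weight component along the incline is mg sin 42° = 60.222 N and the normal force is N = mg cos 42° = 66.883 N.
Friction up the slope is f = μN = 0.12 × 66.883 = 8.026 N, so the net downslope force is 60.222 − 8.026 = 52.196 N and a = 52.196 / 9 = 5.7996 m/s².
Starting from rest, L = ½at², so t = √(2L/a) = √(2 × 6.8 / 5.7996) = 1.5313 s.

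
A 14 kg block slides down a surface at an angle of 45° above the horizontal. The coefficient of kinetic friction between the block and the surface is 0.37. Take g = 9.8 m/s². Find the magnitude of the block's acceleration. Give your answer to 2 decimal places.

Resolving the weight along the incline: the component pulling the block down the slope is mg sin 45° = 14 × 9.8 × 0.7071 = 97.014 N, and the normal force is N = mg cos 45° = 14 × 9.8 × 0.7071 = 97.014 N.
Kinetic friction acts up the slope with magnitude f = μN = 0.37 × 97.014 = 35.895 N.
Net force along the incline is 97.014 − 35.895 = 61.119 N, so a = 61.119 / 14 = 4.3656 m/s².

4.37 m/s²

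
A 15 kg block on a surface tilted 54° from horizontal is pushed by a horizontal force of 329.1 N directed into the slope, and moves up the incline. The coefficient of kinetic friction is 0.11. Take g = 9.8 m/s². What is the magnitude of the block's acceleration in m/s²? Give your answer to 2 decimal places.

The horizontal push has components F cos 54° = 329.1 × 0.5878 = 193.445 N up the incline and F sin 54° = 329.1 × 0.8090 = 266.242 N pressing into the surface.
The normal force is therefore N = mg cos 54° + F sin 54° = 86.407 + 266.242 = 352.649 N, and kinetic friction down the slope is μN = 0.11 × 352.649 = 38.791 N.
Along the incline: F cos 54° − mg sin 54° − μN = ma, so 193.445 − 118.923 − 38.791 = 15 a, giving a = 2.3821 m/s².

2.38 m/s²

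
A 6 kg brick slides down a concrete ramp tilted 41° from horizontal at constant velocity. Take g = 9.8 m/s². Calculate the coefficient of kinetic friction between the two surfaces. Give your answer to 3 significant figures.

0.869

At constant velocity the net force along the incline is zero: mg sin 41° = μ mg cos 41°.
So μ = tan 41° = 0.6561 / 0.7547 = 0.8694.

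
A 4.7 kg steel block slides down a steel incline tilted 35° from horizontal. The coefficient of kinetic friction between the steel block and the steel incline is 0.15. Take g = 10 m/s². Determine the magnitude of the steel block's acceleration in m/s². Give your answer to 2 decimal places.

Resolving the weight along the incline: the component pulling the steel block down the slope is mg sin 35° = 4.7 × 10 × 0.5736 = 26.959 N, and the normal force is N = mg cos 35° = 4.7 × 10 × 0.8192 = 38.502 N.
Kinetic friction acts up the slope with magnitude f = μN = 0.15 × 38.502 = 5.775 N.
Net force along the incline is 26.959 − 5.775 = 21.184 N, so a = 21.184 / 4.7 = 4.5072 m/s².

4.51 m/s²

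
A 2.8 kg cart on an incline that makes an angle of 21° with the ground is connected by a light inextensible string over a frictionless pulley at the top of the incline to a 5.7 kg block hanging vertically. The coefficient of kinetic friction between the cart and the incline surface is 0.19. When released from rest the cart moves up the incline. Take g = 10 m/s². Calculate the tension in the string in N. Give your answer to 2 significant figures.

For the cart on the incline: the weight component along the slope is m₁g sin 21° = 2.8 × 10 × 0.3584 = 10.035 N and the normal force is N = m₁g cos 21° = 26.140 N.
Kinetic friction opposes the cart's motion up the incline: f = μN = 0.19 × 26.140 = 4.967 N acting down the slope.
Newton's second law for the cart (up-slope positive): T − 10.035 − 4.967 = 2.8 a. For the hanging block (downward positive): 5.7 × 10 − T = 5.7 a.
Adding the two equations eliminates T: 41.998 = 8.5 a, so a = 4.9409 m/s².
Then from the hanging block's equation, T = 5.7 × (10 − 4.9409) = 28.837 N.

29 N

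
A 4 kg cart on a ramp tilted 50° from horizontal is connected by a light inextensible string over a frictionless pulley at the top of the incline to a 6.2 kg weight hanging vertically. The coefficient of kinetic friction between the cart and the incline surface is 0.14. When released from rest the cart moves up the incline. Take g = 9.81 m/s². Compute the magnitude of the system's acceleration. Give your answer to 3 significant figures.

For the cart on the incline: the weight component along the slope is m₁g sin 50° = 4 × 9.81 × 0.7660 = 30.058 N and the normal force is N = m₁g cos 50° = 25.223 N.
Kinetic friction opposes the cart's motion up the incline: f = μN = 0.14 × 25.223 = 3.531 N acting down the slope.
Newton's second law for the cart (up-slope positive): T − 30.058 − 3.531 = 4 a. For the hanging weight (downward positive): 6.2 × 9.81 − T = 6.2 a.
Adding the two equations eliminates T: 27.233 = 10.2 a, so a = 2.6699 m/s².

2.67 m/s²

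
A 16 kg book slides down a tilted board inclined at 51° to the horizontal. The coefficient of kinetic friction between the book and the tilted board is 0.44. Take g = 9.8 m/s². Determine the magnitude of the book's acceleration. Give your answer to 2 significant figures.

4.9 m/s²

Resolving the weight along the incline: the component pulling the book down the slope is mg sin 51° = 16 × 9.8 × 0.7771 = 121.849 N, and the normal force is N = mg cos 51° = 16 × 9.8 × 0.6293 = 98.674 N.
Kinetic friction acts up the slope with magnitude f = μN = 0.44 × 98.674 = 43.417 N.
Net force along the incline is 121.849 − 43.417 = 78.432 N, so a = 78.432 / 16 = 4.9020 m/s².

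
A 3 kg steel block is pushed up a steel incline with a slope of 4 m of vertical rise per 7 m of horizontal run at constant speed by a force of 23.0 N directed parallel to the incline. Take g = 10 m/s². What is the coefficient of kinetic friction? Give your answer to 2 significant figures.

At constant speed ΣF = 0 along the incline. The applied 23.0 N acts up the slope; the weight component mg sin 29.74° = 14.884 N and kinetic friction μN both act down the slope.
So 23.0 = 14.884 + μ × 26.047, giving μ = (23.0 − 14.884) / 26.047 = 0.3116.

0.31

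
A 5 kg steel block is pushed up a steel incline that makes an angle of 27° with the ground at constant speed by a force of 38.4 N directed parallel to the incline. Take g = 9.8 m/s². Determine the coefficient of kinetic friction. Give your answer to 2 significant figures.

0.37

At constant speed ΣF = 0 along the incline. The applied 38.4 N acts up the slope; the weight component mg sin 27° = 22.246 N and kinetic friction μN both act down the slope.
So 38.4 = 22.246 + μ × 43.659, giving μ = (38.4 − 22.246) / 43.659 = 0.3700.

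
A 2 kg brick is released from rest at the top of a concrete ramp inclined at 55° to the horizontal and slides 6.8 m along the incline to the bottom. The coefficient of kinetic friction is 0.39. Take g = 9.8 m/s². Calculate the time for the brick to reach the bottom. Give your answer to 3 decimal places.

The weight component along the incline is mg sin 55° = 16.055 N and the normal force is N = mg cos 55° = 11.242 N.
Friction up the slope is f = μN = 0.39 × 11.242 = 4.384 N, so the net downslope force is 16.055 − 4.384 = 11.671 N and a = 11.671 / 2 = 5.8355 m/s².
Starting from rest, L = ½at², so t = √(2L/a) = √(2 × 6.8 / 5.8355) = 1.5266 s.

1.527 s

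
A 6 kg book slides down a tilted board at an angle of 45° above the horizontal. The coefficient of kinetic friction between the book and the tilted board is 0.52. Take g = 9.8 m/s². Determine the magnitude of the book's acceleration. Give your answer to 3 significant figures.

Resolving the weight along the incline: the component pulling the book down the slope is mg sin 45° = 6 × 9.8 × 0.7071 = 41.577 N, and the normal force is N = mg cos 45° = 6 × 9.8 × 0.7071 = 41.577 N.
Kinetic friction acts up the slope with magnitude f = μN = 0.52 × 41.577 = 21.620 N.
Net force along the incline is 41.577 − 21.620 = 19.957 N, so a = 19.957 / 6 = 3.3262 m/s².

3.33 m/s²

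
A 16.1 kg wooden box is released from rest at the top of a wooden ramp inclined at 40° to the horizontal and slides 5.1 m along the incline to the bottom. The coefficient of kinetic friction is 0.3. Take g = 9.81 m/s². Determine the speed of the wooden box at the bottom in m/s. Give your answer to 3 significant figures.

6.43 m/s

The weight component along the incline is mg sin 40° = 101.523 N and the normal force is N = mg cos 40° = 120.990 N.
Friction up the slope is f = μN = 0.3 × 120.990 = 36.297 N, so the net downslope force is 101.523 − 36.297 = 65.226 N and a = 65.226 / 16.1 = 4.0513 m/s².
Starting from rest over a distance of 5.1 m, v² = 2aL = 2 × 4.0513 × 5.1 = 41.3233, so v = 6.4283 m/s.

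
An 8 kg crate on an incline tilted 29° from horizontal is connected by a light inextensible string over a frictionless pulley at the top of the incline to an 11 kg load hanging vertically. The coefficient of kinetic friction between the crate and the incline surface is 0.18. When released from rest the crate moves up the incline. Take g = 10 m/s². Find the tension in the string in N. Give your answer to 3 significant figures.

For the crate on the incline: the weight component along the slope is m₁g sin 29° = 8 × 10 × 0.4848 = 38.784 N and the normal force is N = m₁g cos 29° = 69.970 N.
Kinetic friction opposes the crate's motion up the incline: f = μN = 0.18 × 69.970 = 12.595 N acting down the slope.
Newton's second law for the crate (up-slope positive): T − 38.784 − 12.595 = 8 a. For the hanging load (downward positive): 11 × 10 − T = 11 a.
Adding the two equations eliminates T: 58.621 = 19 a, so a = 3.0853 m/s².
Then from the hanging load's equation, T = 11 × (10 − 3.0853) = 76.062 N.

76.1 N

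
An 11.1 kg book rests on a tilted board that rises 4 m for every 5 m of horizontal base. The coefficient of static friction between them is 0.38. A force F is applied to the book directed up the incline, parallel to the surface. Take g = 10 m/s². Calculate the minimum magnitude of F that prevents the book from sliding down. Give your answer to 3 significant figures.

The normal force is N = mg cos 38.66° = 86.676 N. With F at its minimum the book is on the verge of sliding down, so static friction is at its maximum μ_s N = 0.38 × 86.676 = 32.937 N and acts up the slope.
Equilibrium along the incline: F + μ_s N = mg sin 38.66°, so F = 69.341 − 32.937 = 36.404 N.

36.4 N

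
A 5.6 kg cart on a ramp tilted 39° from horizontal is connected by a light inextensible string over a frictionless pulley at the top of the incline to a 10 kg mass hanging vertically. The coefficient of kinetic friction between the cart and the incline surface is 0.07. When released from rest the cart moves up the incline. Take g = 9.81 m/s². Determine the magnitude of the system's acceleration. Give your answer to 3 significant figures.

3.88 m/s²

For the cart on the incline: the weight component along the slope is m₁g sin 39° = 5.6 × 9.81 × 0.6293 = 34.571 N and the normal force is N = m₁g cos 39° = 42.693 N.
Kinetic friction opposes the cart's motion up the incline: f = μN = 0.07 × 42.693 = 2.989 N acting down the slope.
Newton's second law for the cart (up-slope positive): T − 34.571 − 2.989 = 5.6 a. For the hanging mass (downward positive): 10 × 9.81 − T = 10 a.
Adding the two equations eliminates T: 60.540 = 15.6 a, so a = 3.8808 m/s².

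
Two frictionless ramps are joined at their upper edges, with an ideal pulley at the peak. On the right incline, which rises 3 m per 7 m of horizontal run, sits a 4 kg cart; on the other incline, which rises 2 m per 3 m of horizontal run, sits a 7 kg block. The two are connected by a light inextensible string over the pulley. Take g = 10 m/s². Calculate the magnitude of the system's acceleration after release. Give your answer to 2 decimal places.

2.10 m/s²

Resolve each weight along its own incline: the 4 kg mass has component 4 × 10 × sin 23.20° = 15.757 N down its slope, and the 7 kg mass has 7 × 10 × sin 33.69° = 38.829 N down its slope.
The 7 kg side's 38.829 N exceeds the other side's 15.757 N, so that mass slides down and the 4 kg mass slides up. Taking that direction as positive, Newton's second law for the whole system gives 38.829 − 15.757 = (4 + 7) a, so a = 23.072 / 11 = 2.0975 m/s².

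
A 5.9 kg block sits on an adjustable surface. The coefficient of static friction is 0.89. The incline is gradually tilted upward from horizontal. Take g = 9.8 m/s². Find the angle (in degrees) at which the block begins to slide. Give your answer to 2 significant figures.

At the threshold of sliding, static friction is at its maximum μ_s N and exactly balances the weight component along the incline: mg sin θ = μ_s mg cos θ.
Hence tan θ = μ_s = 0.89, so θ = arctan(0.89) = 41.6691°.

42°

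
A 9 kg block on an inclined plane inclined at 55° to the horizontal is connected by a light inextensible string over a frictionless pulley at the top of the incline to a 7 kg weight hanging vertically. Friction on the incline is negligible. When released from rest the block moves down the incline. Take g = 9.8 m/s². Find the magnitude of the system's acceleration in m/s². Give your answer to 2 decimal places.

For the block on the incline: the weight component along the slope is m₁g sin 55° = 9 × 9.8 × 0.8192 = 72.253 N and the normal force is N = m₁g cos 55° = 50.589 N.
Newton's second law for the block (down-slope positive): 72.253 − T = 9 a. For the hanging weight (upward positive): T − 7 × 9.8 = 7 a.
Adding the two equations eliminates T: 3.653 = 16 a, so a = 0.2283 m/s².

0.23 m/s²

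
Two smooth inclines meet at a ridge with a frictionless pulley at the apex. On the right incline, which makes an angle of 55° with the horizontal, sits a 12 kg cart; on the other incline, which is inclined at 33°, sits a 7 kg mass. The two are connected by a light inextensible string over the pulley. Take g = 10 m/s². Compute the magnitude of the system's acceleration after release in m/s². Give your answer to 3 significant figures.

3.17 m/s²

Resolve each weight along its own incline: the 12 kg mass has component 12 × 10 × sin 55° = 98.298 N down its slope, and the 7 kg mass has 7 × 10 × sin 33° = 38.125 N down its slope.
The 12 kg side's 98.298 N exceeds the other side's 38.125 N, so that mass slides down and the 7 kg mass slides up. Taking that direction as positive, Newton's second law for the whole system gives 98.298 − 38.125 = (12 + 7) a, so a = 60.173 / 19 = 3.1670 m/s².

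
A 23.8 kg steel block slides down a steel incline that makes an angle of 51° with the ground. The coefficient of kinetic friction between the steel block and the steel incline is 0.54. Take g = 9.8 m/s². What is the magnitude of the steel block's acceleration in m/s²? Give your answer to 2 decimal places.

Resolving the weight along the incline: the component pulling the steel block down the slope is mg sin 51° = 23.8 × 9.8 × 0.7771 = 181.251 N, and the normal force is N = mg cos 51° = 23.8 × 9.8 × 0.6293 = 146.778 N.
Kinetic friction acts up the slope with magnitude f = μN = 0.54 × 146.778 = 79.260 N.
Net force along the incline is 181.251 − 79.260 = 101.991 N, so a = 101.991 / 23.8 = 4.2853 m/s².

4.29 m/s²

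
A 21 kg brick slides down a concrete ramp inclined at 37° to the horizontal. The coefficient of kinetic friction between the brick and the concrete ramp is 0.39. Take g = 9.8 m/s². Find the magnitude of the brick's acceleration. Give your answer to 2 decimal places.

2.85 m/s²

Resolving the weight along the incline: the component pulling the brick down the slope is mg sin 37° = 21 × 9.8 × 0.6018 = 123.850 N, and the normal force is N = mg cos 37° = 21 × 9.8 × 0.7986 = 164.352 N.
Kinetic friction acts up the slope with magnitude f = μN = 0.39 × 164.352 = 64.097 N.
Net force along the incline is 123.850 − 64.097 = 59.753 N, so a = 59.753 / 21 = 2.8454 m/s².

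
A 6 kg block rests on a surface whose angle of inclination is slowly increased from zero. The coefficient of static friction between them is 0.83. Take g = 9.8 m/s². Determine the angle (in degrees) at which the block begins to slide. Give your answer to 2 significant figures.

At the threshold of sliding, static friction is at its maximum μ_s N and exactly balances the weight component along the incline: mg sin θ = μ_s mg cos θ.
Hence tan θ = μ_s = 0.83, so θ = arctan(0.83) = 39.6927°.

40°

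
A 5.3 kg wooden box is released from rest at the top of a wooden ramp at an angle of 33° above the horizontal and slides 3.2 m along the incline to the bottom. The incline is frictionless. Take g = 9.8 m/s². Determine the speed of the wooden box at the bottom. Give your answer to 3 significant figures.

The weight component along the incline is mg sin 33° = 28.289 N and the normal force is N = mg cos 33° = 43.561 N.
With no friction, a = g sin 33° = 5.3375 m/s².
Starting from rest over a distance of 3.2 m, v² = 2aL = 2 × 5.3375 × 3.2 = 34.1600, so v = 5.8447 m/s.

5.84 m/s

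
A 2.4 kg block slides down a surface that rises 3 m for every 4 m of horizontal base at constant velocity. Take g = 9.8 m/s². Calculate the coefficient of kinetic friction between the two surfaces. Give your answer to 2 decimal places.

0.75

At constant velocity the net force along the incline is zero: mg sin 36.87° = μ mg cos 36.87°.
So μ = tan 36.87° = 0.6000 / 0.8000 = 0.7500.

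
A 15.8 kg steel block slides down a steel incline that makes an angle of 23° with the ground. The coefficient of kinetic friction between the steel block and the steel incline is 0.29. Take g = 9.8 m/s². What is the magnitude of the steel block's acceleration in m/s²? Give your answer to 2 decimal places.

Resolving the weight along the incline: the component pulling the steel block down the slope is mg sin 23° = 15.8 × 9.8 × 0.3907 = 60.496 N, and the normal force is N = mg cos 23° = 15.8 × 9.8 × 0.9205 = 142.530 N.
Kinetic friction acts up the slope with magnitude f = μN = 0.29 × 142.530 = 41.334 N.
Net force along the incline is 60.496 − 41.334 = 19.162 N, so a = 19.162 / 15.8 = 1.2128 m/s².

1.21 m/s²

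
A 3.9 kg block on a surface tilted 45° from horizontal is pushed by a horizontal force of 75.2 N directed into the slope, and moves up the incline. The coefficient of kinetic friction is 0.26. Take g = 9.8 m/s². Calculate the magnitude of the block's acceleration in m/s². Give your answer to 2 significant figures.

1.4 m/s²

The horizontal push has components F cos 45° = 75.2 × 0.7071 = 53.174 N up the incline and F sin 45° = 75.2 × 0.7071 = 53.174 N pressing into the surface.
The normal force is therefore N = mg cos 45° + F sin 45° = 27.025 + 53.174 = 80.199 N, and kinetic friction down the slope is μN = 0.26 × 80.199 = 20.852 N.
Along the incline: F cos 45° − mg sin 45° − μN = ma, so 53.174 − 27.025 − 20.852 = 3.9 a, giving a = 1.3582 m/s².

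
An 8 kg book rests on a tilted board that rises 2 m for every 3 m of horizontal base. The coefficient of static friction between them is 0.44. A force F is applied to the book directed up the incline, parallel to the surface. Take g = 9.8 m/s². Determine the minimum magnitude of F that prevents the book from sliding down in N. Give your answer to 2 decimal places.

The normal force is N = mg cos 33.69° = 65.233 N. With F at its minimum the book is on the verge of sliding down, so static friction is at its maximum μ_s N = 0.44 × 65.233 = 28.703 N and acts up the slope.
Equilibrium along the incline: F + μ_s N = mg sin 33.69°, so F = 43.488 − 28.703 = 14.785 N.

14.79 N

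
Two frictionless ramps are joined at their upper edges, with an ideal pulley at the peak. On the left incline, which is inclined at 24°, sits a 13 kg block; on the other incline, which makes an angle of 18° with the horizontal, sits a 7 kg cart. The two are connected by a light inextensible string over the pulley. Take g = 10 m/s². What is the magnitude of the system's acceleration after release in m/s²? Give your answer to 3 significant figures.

Resolve each weight along its own incline: the 13 kg mass has component 13 × 10 × sin 24° = 52.876 N down its slope, and the 7 kg mass has 7 × 10 × sin 18° = 21.631 N down its slope.
The 13 kg side's 52.876 N exceeds the other side's 21.631 N, so that mass slides down and the 7 kg mass slides up. Taking that direction as positive, Newton's second law for the whole system gives 52.876 − 21.631 = (13 + 7) a, so a = 31.245 / 20 = 1.5623 m/s².

1.56 m/s²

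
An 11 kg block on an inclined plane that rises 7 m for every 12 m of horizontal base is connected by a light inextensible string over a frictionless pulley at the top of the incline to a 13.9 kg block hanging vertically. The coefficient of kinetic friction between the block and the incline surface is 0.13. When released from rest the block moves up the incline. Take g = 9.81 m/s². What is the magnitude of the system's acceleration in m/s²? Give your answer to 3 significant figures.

2.81 m/s²

For the block on the incline: the weight component along the slope is m₁g sin 30.26° = 11 × 9.81 × 0.5039 = 54.376 N and the normal force is N = m₁g cos 30.26° = 93.210 N.
Kinetic friction opposes the block's motion up the incline: f = μN = 0.13 × 93.210 = 12.117 N acting down the slope.
Newton's second law for the block (up-slope positive): T − 54.376 − 12.117 = 11 a. For the hanging block (downward positive): 13.9 × 9.81 − T = 13.9 a.
Adding the two equations eliminates T: 69.866 = 24.9 a, so a = 2.8059 m/s².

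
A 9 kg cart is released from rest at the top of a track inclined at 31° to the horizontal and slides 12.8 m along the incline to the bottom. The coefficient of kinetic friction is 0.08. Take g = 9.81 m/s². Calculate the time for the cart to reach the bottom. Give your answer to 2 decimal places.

2.42 s

The weight component along the incline is mg sin 31° = 45.473 N and the normal force is N = mg cos 31° = 75.679 N.
Friction up the slope is f = μN = 0.08 × 75.679 = 6.054 N, so the net downslope force is 45.473 − 6.054 = 39.419 N and a = 39.419 / 9 = 4.3799 m/s².
Starting from rest, L = ½at², so t = √(2L/a) = √(2 × 12.8 / 4.3799) = 2.4176 s.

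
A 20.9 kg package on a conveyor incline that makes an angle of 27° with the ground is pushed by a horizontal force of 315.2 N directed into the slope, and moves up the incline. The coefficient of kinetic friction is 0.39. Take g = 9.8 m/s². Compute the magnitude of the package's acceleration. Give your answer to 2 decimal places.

2.91 m/s²

The horizontal push has components F cos 27° = 315.2 × 0.8910 = 280.843 N up the incline and F sin 27° = 315.2 × 0.4540 = 143.101 N pressing into the surface.
The normal force is therefore N = mg cos 27° + F sin 27° = 182.495 + 143.101 = 325.596 N, and kinetic friction down the slope is μN = 0.39 × 325.596 = 126.982 N.
Along the incline: F cos 27° − mg sin 27° − μN = ma, so 280.843 − 92.988 − 126.982 = 20.9 a, giving a = 2.9126 m/s².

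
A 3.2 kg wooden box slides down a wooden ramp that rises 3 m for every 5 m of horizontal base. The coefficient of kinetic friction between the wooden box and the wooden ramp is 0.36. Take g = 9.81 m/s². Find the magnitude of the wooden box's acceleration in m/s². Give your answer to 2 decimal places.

Resolving the weight along the incline: the component pulling the wooden box down the slope is mg sin 30.96° = 3.2 × 9.81 × 0.5145 = 16.151 N, and the normal force is N = mg cos 30.96° = 3.2 × 9.81 × 0.8575 = 26.919 N.
Kinetic friction acts up the slope with magnitude f = μN = 0.36 × 26.919 = 9.691 N.
Net force along the incline is 16.151 − 9.691 = 6.460 N, so a = 6.460 / 3.2 = 2.0187 m/s².

2.02 m/s²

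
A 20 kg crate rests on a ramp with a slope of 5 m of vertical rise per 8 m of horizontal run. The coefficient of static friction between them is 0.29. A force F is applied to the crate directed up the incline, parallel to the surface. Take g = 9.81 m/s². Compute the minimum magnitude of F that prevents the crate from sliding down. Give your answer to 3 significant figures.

The normal force is N = mg cos 32.01° = 166.377 N. With F at its minimum the crate is on the verge of sliding down, so static friction is at its maximum μ_s N = 0.29 × 166.377 = 48.249 N and acts up the slope.
Equilibrium along the incline: F + μ_s N = mg sin 32.01°, so F = 103.986 − 48.249 = 55.737 N.

55.7 N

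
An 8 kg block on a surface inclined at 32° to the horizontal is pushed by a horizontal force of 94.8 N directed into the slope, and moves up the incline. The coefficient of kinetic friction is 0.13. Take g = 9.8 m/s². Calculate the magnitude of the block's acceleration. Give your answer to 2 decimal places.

The horizontal push has components F cos 32° = 94.8 × 0.8480 = 80.390 N up the incline and F sin 32° = 94.8 × 0.5299 = 50.235 N pressing into the surface.
The normal force is therefore N = mg cos 32° + F sin 32° = 66.483 + 50.235 = 116.718 N, and kinetic friction down the slope is μN = 0.13 × 116.718 = 15.173 N.
Along the incline: F cos 32° − mg sin 32° − μN = ma, so 80.390 − 41.544 − 15.173 = 8 a, giving a = 2.9591 m/s².

2.96 m/s²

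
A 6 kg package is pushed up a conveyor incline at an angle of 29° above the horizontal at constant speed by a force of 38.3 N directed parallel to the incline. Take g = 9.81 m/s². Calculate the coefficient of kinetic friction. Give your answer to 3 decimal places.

0.190

At constant speed ΣF = 0 along the incline. The applied 38.3 N acts up the slope; the weight component mg sin 29° = 28.536 N and kinetic friction μN both act down the slope.
So 38.3 = 28.536 + μ × 51.480, giving μ = (38.3 − 28.536) / 51.480 = 0.1897.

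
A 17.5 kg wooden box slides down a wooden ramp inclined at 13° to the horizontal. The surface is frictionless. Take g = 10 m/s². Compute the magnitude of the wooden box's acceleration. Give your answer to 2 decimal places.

Resolving the weight along the incline: the component pulling the wooden box down the slope is mg sin 13° = 17.5 × 10 × 0.2250 = 39.375 N, and the normal force is N = mg cos 13° = 17.5 × 10 × 0.9744 = 170.520 N.
With no friction the net force along the incline is 39.375 N, so a = g sin 13° = 39.375 / 17.5 = 2.2500 m/s².

2.25 m/s²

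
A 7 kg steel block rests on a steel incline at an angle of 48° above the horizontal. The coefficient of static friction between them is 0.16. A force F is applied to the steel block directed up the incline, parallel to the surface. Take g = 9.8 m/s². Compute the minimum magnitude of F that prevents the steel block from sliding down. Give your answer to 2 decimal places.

The normal force is N = mg cos 48° = 45.902 N. With F at its minimum the steel block is on the verge of sliding down, so static friction is at its maximum μ_s N = 0.16 × 45.902 = 7.344 N and acts up the slope.
Equilibrium along the incline: F + μ_s N = mg sin 48°, so F = 50.980 − 7.344 = 43.636 N.

43.64 N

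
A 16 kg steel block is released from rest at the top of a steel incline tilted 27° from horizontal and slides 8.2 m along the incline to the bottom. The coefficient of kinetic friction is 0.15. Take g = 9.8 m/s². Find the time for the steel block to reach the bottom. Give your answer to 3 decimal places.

2.286 s

The weight component along the incline is mg sin 27° = 71.186 N and the normal force is N = mg cos 27° = 139.710 N.
Friction up the slope is f = μN = 0.15 × 139.710 = 20.957 N, so the net downslope force is 71.186 − 20.957 = 50.229 N and a = 50.229 / 16 = 3.1393 m/s².
Starting from rest, L = ½at², so t = √(2L/a) = √(2 × 8.2 / 3.1393) = 2.2856 s.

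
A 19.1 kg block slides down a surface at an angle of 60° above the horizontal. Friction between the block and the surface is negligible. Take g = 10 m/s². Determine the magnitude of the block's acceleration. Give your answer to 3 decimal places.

Resolving the weight along the incline: the component pulling the block down the slope is mg sin 60° = 19.1 × 10 × 0.8660 = 165.406 N, and the normal force is N = mg cos 60° = 19.1 × 10 × 0.5000 = 95.500 N.
With no friction the net force along the incline is 165.406 N, so a = g sin 60° = 165.406 / 19.1 = 8.6600 m/s².

8.660 m/s²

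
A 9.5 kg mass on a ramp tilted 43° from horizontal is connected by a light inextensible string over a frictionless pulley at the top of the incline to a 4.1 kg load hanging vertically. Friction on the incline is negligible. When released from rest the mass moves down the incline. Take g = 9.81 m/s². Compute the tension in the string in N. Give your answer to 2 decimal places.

47.26 N

For the mass on the incline: the weight component along the slope is m₁g sin 43° = 9.5 × 9.81 × 0.6820 = 63.559 N and the normal force is N = m₁g cos 43° = 68.159 N.
Newton's second law for the mass (down-slope positive): 63.559 − T = 9.5 a. For the hanging load (upward positive): T − 4.1 × 9.81 = 4.1 a.
Adding the two equations eliminates T: 23.338 = 13.6 a, so a = 1.7160 m/s².
Then from the hanging load's equation, T = 4.1 × (9.81 + 1.7160) = 47.257 N.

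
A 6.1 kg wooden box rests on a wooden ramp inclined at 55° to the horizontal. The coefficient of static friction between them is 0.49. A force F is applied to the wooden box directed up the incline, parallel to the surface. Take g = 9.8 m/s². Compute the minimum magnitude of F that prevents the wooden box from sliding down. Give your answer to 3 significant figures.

The normal force is N = mg cos 55° = 34.288 N. With F at its minimum the wooden box is on the verge of sliding down, so static friction is at its maximum μ_s N = 0.49 × 34.288 = 16.801 N and acts up the slope.
Equilibrium along the incline: F + μ_s N = mg sin 55°, so F = 48.969 − 16.801 = 32.168 N.

32.2 N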